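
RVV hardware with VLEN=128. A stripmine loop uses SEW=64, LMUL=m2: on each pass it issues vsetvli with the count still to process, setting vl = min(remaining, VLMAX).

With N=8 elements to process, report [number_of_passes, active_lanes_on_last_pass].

[iterations, last_vl] = [2, 4]

lanes per group: 128·2/64 = 4
iterations = ceil(8/4) = 2; final-pass vl = 4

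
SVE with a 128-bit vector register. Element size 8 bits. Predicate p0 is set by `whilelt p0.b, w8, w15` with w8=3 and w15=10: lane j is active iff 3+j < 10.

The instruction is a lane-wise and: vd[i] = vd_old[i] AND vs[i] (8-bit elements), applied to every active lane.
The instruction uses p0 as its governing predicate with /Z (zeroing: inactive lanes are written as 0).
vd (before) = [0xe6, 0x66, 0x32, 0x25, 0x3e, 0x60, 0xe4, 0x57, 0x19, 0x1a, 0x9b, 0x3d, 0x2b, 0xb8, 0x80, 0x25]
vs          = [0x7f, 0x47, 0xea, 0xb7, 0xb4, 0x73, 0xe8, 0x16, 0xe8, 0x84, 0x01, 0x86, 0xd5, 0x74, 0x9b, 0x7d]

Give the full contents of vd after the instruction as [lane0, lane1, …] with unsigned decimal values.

128-bit reg / 8-bit elem → 16 lanes
active while 3+j < 10, i.e. j ∈ [0,7) capped at 16 ⇒ 7
  i=0: and(0xe6,0x7f) → 102
  i=1: and(0x66,0x47) → 70
  i=2: and(0x32,0xea) → 34
  i=3: and(0x25,0xb7) → 37
  i=4: and(0x3e,0xb4) → 52
  i=5: and(0x60,0x73) → 96
  i=6: and(0xe4,0xe8) → 224
  i=7: tail/zero → 0
  i=8: tail/zero → 0
  i=9: tail/zero → 0
  i=10: tail/zero → 0
  i=11: tail/zero → 0
  i=12: tail/zero → 0
  i=13: tail/zero → 0
  i=14: tail/zero → 0
  i=15: tail/zero → 0

vd = [102, 70, 34, 37, 52, 96, 224, 0, 0, 0, 0, 0, 0, 0, 0, 0]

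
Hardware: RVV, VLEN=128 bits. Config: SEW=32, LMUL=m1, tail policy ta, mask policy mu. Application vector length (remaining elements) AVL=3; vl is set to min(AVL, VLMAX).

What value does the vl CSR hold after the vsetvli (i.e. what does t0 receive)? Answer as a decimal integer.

VLMAX = VLEN×LMUL/SEW = 128×1/32 = 4
vl = min(AVL, VLMAX) = min(3, 4) = 3

vl = 3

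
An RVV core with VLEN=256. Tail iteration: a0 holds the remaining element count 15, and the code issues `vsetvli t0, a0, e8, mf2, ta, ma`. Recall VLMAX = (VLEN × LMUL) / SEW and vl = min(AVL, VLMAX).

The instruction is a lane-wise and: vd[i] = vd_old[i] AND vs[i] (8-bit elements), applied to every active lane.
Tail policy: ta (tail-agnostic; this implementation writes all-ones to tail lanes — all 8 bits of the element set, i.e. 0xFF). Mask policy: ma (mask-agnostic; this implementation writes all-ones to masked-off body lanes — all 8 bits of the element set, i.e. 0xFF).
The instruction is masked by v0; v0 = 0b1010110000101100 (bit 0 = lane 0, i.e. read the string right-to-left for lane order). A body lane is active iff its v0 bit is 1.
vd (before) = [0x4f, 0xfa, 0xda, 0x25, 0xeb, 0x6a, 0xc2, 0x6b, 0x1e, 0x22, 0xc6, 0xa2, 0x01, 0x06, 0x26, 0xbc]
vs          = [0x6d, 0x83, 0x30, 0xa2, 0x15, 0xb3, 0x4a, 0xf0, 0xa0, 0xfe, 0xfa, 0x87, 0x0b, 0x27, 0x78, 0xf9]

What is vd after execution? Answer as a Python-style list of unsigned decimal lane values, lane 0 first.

lanes per group: 256·1/2/8 = 16
vl = min(AVL, VLMAX) = min(15, 16) = 15
  i=0: mask-off/ones → 255
  i=1: mask-off/ones → 255
  i=2: and(0xda,0x30) → 16
  i=3: and(0x25,0xa2) → 32
  i=4: mask-off/ones → 255
  i=5: and(0x6a,0xb3) → 34
  i=6: mask-off/ones → 255
  i=7: mask-off/ones → 255
  i=8: mask-off/ones → 255
  i=9: mask-off/ones → 255
  i=10: and(0xc6,0xfa) → 194
  i=11: and(0xa2,0x87) → 130
  i=12: mask-off/ones → 255
  i=13: and(0x06,0x27) → 6
  i=14: mask-off/ones → 255
  i=15: tail/ones → 255

vd = [255, 255, 16, 32, 255, 34, 255, 255, 255, 255, 194, 130, 255, 6, 255, 255]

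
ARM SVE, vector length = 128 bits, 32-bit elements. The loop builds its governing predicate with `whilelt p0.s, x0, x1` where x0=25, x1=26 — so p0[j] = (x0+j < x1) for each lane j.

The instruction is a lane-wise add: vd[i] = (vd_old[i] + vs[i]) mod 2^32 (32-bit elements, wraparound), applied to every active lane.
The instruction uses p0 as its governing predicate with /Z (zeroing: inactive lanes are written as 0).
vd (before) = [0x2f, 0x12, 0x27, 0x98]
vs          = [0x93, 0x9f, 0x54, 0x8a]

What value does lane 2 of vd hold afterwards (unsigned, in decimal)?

128-bit reg / 32-bit elem → 4 lanes
p0[j] = (25+j < 26); true for j=0..0 → 1 lanes set
lane  0: add(0x2f,0x93) ⇒ 0xc2
lane  1: tail/zero ⇒ 0x00
lane  2: tail/zero ⇒ 0x00
lane  3: tail/zero ⇒ 0x00

vd[2] = 0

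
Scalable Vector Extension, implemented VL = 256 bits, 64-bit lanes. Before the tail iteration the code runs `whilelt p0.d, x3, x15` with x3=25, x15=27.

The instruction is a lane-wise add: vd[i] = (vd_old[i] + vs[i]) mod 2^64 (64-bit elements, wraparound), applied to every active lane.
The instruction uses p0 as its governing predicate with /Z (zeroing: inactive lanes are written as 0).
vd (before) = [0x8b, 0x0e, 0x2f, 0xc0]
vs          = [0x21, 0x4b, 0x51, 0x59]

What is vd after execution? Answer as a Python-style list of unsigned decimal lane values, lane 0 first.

vd = [172, 89, 0, 0]

lane count: 256 div 64 = 4
p0[j] = (25+j < 27); true for j=0..1 → 2 lanes set
vd[0] add(0x8b,0x21) -> 0xac
vd[1] add(0x0e,0x4b) -> 0x59
vd[2] tail/zero -> 0x00
vd[3] tail/zero -> 0x00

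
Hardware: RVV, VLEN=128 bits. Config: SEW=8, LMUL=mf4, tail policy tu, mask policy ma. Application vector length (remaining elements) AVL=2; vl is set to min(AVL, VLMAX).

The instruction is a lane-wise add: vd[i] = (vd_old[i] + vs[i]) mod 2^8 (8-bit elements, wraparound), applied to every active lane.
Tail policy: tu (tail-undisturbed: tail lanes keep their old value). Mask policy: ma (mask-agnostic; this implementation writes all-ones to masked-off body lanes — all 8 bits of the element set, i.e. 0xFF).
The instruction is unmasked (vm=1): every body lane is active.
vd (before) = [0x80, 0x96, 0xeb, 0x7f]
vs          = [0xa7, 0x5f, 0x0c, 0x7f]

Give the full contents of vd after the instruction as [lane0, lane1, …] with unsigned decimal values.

lanes per group: 128·1/4/8 = 4
vl = min(AVL, VLMAX) = min(2, 4) = 2
  i=0: add(0x80,0xa7) → 39
  i=1: add(0x96,0x5f) → 245
  i=2: tail/keep → 235
  i=3: tail/keep → 127

vd = [39, 245, 235, 127]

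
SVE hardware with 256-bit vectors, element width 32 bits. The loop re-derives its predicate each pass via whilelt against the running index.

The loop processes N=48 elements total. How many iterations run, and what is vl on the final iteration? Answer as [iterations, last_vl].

[iterations, last_vl] = [6, 8]

register lanes = 256/32 = 8
N=48: ⌈48/8⌉ = 6 iters; last vl = 48 − 5×8 = 8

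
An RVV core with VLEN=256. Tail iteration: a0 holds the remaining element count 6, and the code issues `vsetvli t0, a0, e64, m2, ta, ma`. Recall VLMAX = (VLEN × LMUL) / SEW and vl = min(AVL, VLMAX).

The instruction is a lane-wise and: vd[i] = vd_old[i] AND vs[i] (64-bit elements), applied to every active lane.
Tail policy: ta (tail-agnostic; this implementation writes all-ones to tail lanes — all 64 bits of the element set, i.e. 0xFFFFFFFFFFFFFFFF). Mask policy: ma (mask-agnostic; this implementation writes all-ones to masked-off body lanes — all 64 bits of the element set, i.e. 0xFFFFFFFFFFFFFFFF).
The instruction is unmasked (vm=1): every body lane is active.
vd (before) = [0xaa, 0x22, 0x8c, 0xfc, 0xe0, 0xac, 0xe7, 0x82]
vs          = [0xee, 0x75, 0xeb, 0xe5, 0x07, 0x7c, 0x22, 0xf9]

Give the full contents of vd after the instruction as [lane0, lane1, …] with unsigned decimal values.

VLMAX = (256 × 2) / 64 = 8 lanes
vl ← min(6, 8) = 6
vd[0] and(0xaa,0xee) -> 0xaa
vd[1] and(0x22,0x75) -> 0x20
vd[2] and(0x8c,0xeb) -> 0x88
vd[3] and(0xfc,0xe5) -> 0xe4
vd[4] and(0xe0,0x07) -> 0x00
vd[5] and(0xac,0x7c) -> 0x2c
vd[6] tail/ones -> 0xffffffffffffffff
vd[7] tail/ones -> 0xffffffffffffffff

vd = [170, 32, 136, 228, 0, 44, 18446744073709551615, 18446744073709551615]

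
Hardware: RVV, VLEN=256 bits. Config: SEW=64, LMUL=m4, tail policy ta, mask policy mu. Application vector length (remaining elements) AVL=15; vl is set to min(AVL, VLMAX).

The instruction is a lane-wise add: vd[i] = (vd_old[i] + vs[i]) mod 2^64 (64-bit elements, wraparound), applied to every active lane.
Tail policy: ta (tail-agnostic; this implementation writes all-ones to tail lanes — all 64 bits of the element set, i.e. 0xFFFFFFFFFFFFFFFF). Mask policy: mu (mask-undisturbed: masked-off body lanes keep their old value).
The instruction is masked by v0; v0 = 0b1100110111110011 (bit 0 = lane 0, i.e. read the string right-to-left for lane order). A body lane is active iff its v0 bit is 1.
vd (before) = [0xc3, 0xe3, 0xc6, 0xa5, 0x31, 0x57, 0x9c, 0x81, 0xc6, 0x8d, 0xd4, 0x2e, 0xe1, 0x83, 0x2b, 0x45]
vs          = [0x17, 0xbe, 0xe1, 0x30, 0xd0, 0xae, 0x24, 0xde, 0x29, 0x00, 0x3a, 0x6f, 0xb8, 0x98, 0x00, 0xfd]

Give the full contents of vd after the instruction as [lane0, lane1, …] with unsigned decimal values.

lanes per group: 256·4/64 = 16
vl ← min(15, 16) = 15
vd[0] add(0xc3,0x17) -> 0xda
vd[1] add(0xe3,0xbe) -> 0x1a1
vd[2] mask-off/keep -> 0xc6
vd[3] mask-off/keep -> 0xa5
vd[4] add(0x31,0xd0) -> 0x101
vd[5] add(0x57,0xae) -> 0x105
vd[6] add(0x9c,0x24) -> 0xc0
vd[7] add(0x81,0xde) -> 0x15f
vd[8] add(0xc6,0x29) -> 0xef
vd[9] mask-off/keep -> 0x8d
vd[10] add(0xd4,0x3a) -> 0x10e
vd[11] add(0x2e,0x6f) -> 0x9d
vd[12] mask-off/keep -> 0xe1
vd[13] mask-off/keep -> 0x83
vd[14] add(0x2b,0x00) -> 0x2b
vd[15] tail/ones -> 0xffffffffffffffff

vd = [218, 417, 198, 165, 257, 261, 192, 351, 239, 141, 270, 157, 225, 131, 43, 18446744073709551615]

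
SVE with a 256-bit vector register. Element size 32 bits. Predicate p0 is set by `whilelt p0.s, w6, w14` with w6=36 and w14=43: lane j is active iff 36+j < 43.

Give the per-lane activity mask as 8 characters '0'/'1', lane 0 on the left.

register lanes = 256/32 = 8
whilelt: lane j active iff 36+j < 43 → j < 7 → 7 active
bits (lane 0 leftmost): 11111110

predicate = 11111110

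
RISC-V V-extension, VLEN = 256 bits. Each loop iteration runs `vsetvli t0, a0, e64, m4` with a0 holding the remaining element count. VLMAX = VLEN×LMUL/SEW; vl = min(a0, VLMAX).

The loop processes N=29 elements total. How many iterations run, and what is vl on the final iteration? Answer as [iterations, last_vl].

VLMAX = (256 × 4) / 64 = 16 lanes
iterations = ceil(29/16) = 2; final-pass vl = 13

[iterations, last_vl] = [2, 13]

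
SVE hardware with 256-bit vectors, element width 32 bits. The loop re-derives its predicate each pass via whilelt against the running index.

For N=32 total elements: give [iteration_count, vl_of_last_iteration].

256-bit reg / 32-bit elem → 8 lanes
32 elements at 8/iter → 4 passes, remainder 8 on the last

[iterations, last_vl] = [4, 8]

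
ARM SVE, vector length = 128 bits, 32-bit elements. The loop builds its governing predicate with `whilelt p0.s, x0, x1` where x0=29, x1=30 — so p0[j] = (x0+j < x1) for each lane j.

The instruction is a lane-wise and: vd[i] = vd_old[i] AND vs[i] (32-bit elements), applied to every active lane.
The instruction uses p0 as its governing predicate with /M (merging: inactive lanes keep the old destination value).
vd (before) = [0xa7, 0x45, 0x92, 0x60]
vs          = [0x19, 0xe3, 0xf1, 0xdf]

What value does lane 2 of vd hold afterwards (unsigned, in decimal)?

vd[2] = 146

register lanes = 128/32 = 4
active while 29+j < 30, i.e. j ∈ [0,1) capped at 4 ⇒ 1
  i=0: and(0xa7,0x19) → 1
  i=1: tail/keep → 69
  i=2: tail/keep → 146
  i=3: tail/keep → 96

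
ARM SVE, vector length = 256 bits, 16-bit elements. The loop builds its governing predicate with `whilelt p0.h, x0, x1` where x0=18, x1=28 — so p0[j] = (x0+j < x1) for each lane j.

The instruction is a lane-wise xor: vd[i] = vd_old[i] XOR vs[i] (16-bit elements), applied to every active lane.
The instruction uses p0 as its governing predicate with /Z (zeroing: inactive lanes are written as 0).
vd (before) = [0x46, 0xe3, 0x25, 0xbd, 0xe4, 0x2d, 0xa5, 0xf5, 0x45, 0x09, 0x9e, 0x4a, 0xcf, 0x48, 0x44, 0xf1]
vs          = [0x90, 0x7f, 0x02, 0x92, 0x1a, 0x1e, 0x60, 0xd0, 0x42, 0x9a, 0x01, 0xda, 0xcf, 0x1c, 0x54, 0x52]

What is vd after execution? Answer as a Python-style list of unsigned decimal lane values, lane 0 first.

lane count: 256 div 16 = 16
whilelt: lane j active iff 18+j < 28 → j < 10 → 10 active
lane  0: xor(0x46,0x90) ⇒ 0xd6
lane  1: xor(0xe3,0x7f) ⇒ 0x9c
lane  2: xor(0x25,0x02) ⇒ 0x27
lane  3: xor(0xbd,0x92) ⇒ 0x2f
lane  4: xor(0xe4,0x1a) ⇒ 0xfe
lane  5: xor(0x2d,0x1e) ⇒ 0x33
lane  6: xor(0xa5,0x60) ⇒ 0xc5
lane  7: xor(0xf5,0xd0) ⇒ 0x25
lane  8: xor(0x45,0x42) ⇒ 0x07
lane  9: xor(0x09,0x9a) ⇒ 0x93
lane 10: tail/zero ⇒ 0x00
lane 11: tail/zero ⇒ 0x00
lane 12: tail/zero ⇒ 0x00
lane 13: tail/zero ⇒ 0x00
lane 14: tail/zero ⇒ 0x00
lane 15: tail/zero ⇒ 0x00

vd = [214, 156, 39, 47, 254, 51, 197, 37, 7, 147, 0, 0, 0, 0, 0, 0]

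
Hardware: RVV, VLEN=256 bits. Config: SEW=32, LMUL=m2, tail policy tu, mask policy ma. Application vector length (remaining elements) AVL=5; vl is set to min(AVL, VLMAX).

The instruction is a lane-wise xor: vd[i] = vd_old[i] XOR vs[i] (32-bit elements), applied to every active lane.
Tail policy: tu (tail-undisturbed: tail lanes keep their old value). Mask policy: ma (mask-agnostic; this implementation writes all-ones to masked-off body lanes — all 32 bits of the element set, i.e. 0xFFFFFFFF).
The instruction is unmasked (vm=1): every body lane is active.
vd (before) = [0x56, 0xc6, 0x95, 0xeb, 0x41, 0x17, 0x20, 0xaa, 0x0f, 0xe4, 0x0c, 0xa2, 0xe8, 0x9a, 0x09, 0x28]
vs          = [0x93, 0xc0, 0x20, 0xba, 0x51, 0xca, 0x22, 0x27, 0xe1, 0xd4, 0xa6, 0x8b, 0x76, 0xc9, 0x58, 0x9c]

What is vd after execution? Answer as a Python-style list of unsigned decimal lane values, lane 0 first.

vd = [197, 6, 181, 81, 16, 23, 32, 170, 15, 228, 12, 162, 232, 154, 9, 40]

VLMAX = (256 × 2) / 32 = 16 lanes
AVL=5 ≤ VLMAX=16, so vl = 5
  i=0: xor(0x56,0x93) → 197
  i=1: xor(0xc6,0xc0) → 6
  i=2: xor(0x95,0x20) → 181
  i=3: xor(0xeb,0xba) → 81
  i=4: xor(0x41,0x51) → 16
  i=5: tail/keep → 23
  i=6: tail/keep → 32
  i=7: tail/keep → 170
  i=8: tail/keep → 15
  i=9: tail/keep → 228
  i=10: tail/keep → 12
  i=11: tail/keep → 162
  i=12: tail/keep → 232
  i=13: tail/keep → 154
  i=14: tail/keep → 9
  i=15: tail/keep → 40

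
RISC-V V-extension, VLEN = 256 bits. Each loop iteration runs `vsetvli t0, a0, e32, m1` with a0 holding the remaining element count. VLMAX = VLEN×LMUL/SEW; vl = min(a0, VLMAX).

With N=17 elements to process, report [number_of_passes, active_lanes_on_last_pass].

[iterations, last_vl] = [3, 1]

VLMAX = VLEN×LMUL/SEW = 256×1/32 = 8
N=17: ⌈17/8⌉ = 3 iters; last vl = 17 − 2×8 = 1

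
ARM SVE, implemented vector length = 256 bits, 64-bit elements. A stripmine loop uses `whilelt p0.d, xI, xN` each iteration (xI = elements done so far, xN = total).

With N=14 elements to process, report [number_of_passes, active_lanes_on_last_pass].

[iterations, last_vl] = [4, 2]

256-bit reg / 64-bit elem → 4 lanes
iterations = ceil(14/4) = 4; final-pass vl = 2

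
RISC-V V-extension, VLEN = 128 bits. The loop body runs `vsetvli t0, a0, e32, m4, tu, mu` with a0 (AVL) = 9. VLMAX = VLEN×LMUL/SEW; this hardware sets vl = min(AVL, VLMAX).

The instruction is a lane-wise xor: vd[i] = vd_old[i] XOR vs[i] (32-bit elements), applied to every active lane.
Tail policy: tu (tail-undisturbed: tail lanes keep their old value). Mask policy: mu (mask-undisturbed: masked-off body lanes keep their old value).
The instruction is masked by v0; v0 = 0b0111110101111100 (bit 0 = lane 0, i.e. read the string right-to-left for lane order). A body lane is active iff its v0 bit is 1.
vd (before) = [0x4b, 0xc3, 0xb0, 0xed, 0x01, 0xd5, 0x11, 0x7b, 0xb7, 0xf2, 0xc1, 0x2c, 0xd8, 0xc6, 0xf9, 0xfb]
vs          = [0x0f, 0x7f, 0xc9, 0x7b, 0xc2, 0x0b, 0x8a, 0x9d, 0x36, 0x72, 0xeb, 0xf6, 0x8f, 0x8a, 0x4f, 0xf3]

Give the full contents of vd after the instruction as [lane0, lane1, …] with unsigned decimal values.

VLMAX = VLEN×LMUL/SEW = 128×4/32 = 16
vl = min(AVL, VLMAX) = min(9, 16) = 9
vd[0] mask-off/keep -> 0x4b
vd[1] mask-off/keep -> 0xc3
vd[2] xor(0xb0,0xc9) -> 0x79
vd[3] xor(0xed,0x7b) -> 0x96
vd[4] xor(0x01,0xc2) -> 0xc3
vd[5] xor(0xd5,0x0b) -> 0xde
vd[6] xor(0x11,0x8a) -> 0x9b
vd[7] mask-off/keep -> 0x7b
vd[8] xor(0xb7,0x36) -> 0x81
vd[9] tail/keep -> 0xf2
vd[10] tail/keep -> 0xc1
vd[11] tail/keep -> 0x2c
vd[12] tail/keep -> 0xd8
vd[13] tail/keep -> 0xc6
vd[14] tail/keep -> 0xf9
vd[15] tail/keep -> 0xfb

vd = [75, 195, 121, 150, 195, 222, 155, 123, 129, 242, 193, 44, 216, 198, 249, 251]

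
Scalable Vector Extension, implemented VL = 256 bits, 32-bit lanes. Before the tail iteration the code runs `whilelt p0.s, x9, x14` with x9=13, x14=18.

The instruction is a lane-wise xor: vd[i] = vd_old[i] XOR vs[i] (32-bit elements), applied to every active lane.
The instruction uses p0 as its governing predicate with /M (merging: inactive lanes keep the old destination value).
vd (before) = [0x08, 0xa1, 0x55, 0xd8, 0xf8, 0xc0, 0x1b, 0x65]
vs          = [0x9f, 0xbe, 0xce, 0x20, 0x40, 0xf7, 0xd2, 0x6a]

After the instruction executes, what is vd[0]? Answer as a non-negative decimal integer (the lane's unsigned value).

lane count: 256 div 32 = 8
whilelt: lane j active iff 13+j < 18 → j < 5 → 5 active
vd[0] xor(0x08,0x9f) -> 0x97
vd[1] xor(0xa1,0xbe) -> 0x1f
vd[2] xor(0x55,0xce) -> 0x9b
vd[3] xor(0xd8,0x20) -> 0xf8
vd[4] xor(0xf8,0x40) -> 0xb8
vd[5] tail/keep -> 0xc0
vd[6] tail/keep -> 0x1b
vd[7] tail/keep -> 0x65

vd[0] = 151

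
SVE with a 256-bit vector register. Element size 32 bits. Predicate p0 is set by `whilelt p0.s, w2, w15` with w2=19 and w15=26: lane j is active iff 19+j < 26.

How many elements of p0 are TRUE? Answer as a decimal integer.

vl = 7

register lanes = 256/32 = 8
active while 19+j < 26, i.e. j ∈ [0,7) capped at 8 ⇒ 7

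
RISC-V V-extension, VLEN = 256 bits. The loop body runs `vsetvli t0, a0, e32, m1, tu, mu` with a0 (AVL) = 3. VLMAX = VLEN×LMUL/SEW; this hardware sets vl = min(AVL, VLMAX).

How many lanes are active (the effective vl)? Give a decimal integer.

VLMAX = (256 × 1) / 32 = 8 lanes
vl = min(AVL, VLMAX) = min(3, 8) = 3

vl = 3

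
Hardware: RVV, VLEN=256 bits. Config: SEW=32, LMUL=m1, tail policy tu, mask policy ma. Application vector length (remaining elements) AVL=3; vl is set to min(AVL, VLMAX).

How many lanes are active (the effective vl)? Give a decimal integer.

lanes per group: 256·1/32 = 8
AVL=3 ≤ VLMAX=8, so vl = 3

vl = 3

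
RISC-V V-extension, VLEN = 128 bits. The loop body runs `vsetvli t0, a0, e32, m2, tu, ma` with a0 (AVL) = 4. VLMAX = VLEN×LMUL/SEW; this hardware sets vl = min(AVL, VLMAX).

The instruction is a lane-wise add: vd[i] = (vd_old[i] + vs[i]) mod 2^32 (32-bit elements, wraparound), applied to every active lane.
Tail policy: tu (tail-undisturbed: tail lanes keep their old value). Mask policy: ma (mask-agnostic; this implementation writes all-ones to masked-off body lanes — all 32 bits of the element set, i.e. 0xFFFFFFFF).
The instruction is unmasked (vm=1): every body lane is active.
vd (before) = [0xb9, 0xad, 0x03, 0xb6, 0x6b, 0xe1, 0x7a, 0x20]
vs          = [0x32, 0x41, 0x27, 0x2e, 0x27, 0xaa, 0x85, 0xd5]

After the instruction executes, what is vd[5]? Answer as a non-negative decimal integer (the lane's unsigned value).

VLMAX = (128 × 2) / 32 = 8 lanes
vl ← min(4, 8) = 4
vd[0] add(0xb9,0x32) -> 0xeb
vd[1] add(0xad,0x41) -> 0xee
vd[2] add(0x03,0x27) -> 0x2a
vd[3] add(0xb6,0x2e) -> 0xe4
vd[4] tail/keep -> 0x6b
vd[5] tail/keep -> 0xe1
vd[6] tail/keep -> 0x7a
vd[7] tail/keep -> 0x20

vd[5] = 225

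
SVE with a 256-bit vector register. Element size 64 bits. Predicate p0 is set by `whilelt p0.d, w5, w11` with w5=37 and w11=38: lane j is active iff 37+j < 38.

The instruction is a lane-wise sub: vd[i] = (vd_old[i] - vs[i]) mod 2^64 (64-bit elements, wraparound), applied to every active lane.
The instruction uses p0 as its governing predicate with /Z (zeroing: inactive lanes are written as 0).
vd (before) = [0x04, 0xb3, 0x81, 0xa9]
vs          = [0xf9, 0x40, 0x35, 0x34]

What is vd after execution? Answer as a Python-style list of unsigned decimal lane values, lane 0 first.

vd = [18446744073709551371, 0, 0, 0]

256-bit reg / 64-bit elem → 4 lanes
whilelt: lane j active iff 37+j < 38 → j < 1 → 1 active
  i=0: sub(0x04,0xf9) → 18446744073709551371
  i=1: tail/zero → 0
  i=2: tail/zero → 0
  i=3: tail/zero → 0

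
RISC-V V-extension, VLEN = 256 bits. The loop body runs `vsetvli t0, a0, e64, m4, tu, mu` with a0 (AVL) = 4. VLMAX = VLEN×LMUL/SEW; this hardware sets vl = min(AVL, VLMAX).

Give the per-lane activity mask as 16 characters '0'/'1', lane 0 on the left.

VLMAX = (256 × 4) / 64 = 16 lanes
vl ← min(4, 16) = 4
bits (lane 0 leftmost): 1111000000000000

predicate = 1111000000000000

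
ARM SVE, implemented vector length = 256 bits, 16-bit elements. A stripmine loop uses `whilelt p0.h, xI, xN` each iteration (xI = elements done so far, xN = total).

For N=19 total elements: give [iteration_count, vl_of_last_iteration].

[iterations, last_vl] = [2, 3]

lane count: 256 div 16 = 16
19 elements at 16/iter → 2 passes, remainder 3 on the last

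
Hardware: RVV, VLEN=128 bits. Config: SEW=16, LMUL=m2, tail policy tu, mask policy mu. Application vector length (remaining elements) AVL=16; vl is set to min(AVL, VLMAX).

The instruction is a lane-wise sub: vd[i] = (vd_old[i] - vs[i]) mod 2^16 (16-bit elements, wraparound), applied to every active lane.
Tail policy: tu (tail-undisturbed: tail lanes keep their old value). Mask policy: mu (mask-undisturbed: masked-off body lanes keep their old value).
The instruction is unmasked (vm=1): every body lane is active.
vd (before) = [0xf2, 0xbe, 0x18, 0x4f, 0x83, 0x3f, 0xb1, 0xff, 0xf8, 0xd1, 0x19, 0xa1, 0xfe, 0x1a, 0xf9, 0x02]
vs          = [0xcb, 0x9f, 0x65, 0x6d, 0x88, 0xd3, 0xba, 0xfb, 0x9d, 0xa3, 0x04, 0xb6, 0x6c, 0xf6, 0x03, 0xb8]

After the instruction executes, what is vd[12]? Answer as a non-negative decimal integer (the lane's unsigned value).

vd[12] = 146

lanes per group: 128·2/16 = 16
AVL=16 ≤ VLMAX=16, so vl = 16
vd[0] sub(0xf2,0xcb) -> 0x27
vd[1] sub(0xbe,0x9f) -> 0x1f
vd[2] sub(0x18,0x65) -> 0xffb3
vd[3] sub(0x4f,0x6d) -> 0xffe2
vd[4] sub(0x83,0x88) -> 0xfffb
vd[5] sub(0x3f,0xd3) -> 0xff6c
vd[6] sub(0xb1,0xba) -> 0xfff7
vd[7] sub(0xff,0xfb) -> 0x04
vd[8] sub(0xf8,0x9d) -> 0x5b
vd[9] sub(0xd1,0xa3) -> 0x2e
vd[10] sub(0x19,0x04) -> 0x15
vd[11] sub(0xa1,0xb6) -> 0xffeb
vd[12] sub(0xfe,0x6c) -> 0x92
vd[13] sub(0x1a,0xf6) -> 0xff24
vd[14] sub(0xf9,0x03) -> 0xf6
vd[15] sub(0x02,0xb8) -> 0xff4a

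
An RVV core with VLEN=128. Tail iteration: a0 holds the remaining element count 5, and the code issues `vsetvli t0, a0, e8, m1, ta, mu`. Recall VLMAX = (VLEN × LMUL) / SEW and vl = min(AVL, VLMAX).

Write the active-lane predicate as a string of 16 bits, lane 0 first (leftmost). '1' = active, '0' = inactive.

predicate = 1111100000000000

lanes per group: 128·1/8 = 16
vl ← min(5, 16) = 5
bits (lane 0 leftmost): 1111100000000000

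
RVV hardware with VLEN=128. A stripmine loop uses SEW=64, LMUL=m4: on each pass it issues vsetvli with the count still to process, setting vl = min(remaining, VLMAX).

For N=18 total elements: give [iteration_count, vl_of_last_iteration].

VLMAX = (128 × 4) / 64 = 8 lanes
N=18: ⌈18/8⌉ = 3 iters; last vl = 18 − 2×8 = 2

[iterations, last_vl] = [3, 2]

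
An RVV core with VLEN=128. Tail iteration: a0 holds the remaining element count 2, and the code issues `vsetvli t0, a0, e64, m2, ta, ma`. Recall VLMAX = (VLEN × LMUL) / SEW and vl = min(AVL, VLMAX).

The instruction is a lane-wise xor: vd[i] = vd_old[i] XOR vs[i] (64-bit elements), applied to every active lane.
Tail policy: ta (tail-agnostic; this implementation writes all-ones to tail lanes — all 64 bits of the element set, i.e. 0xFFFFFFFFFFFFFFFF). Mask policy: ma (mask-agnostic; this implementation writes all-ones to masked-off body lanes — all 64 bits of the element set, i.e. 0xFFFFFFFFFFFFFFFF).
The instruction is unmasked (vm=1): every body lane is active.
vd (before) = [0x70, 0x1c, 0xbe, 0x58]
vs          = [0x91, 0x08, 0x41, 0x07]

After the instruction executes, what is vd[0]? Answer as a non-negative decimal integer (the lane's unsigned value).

vd[0] = 225

VLMAX = (128 × 2) / 64 = 4 lanes
vl = min(AVL, VLMAX) = min(2, 4) = 2
  i=0: xor(0x70,0x91) → 225
  i=1: xor(0x1c,0x08) → 20
  i=2: tail/ones → 18446744073709551615
  i=3: tail/ones → 18446744073709551615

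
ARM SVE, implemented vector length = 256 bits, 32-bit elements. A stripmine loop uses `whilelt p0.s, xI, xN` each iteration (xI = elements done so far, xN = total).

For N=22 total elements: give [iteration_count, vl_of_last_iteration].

[iterations, last_vl] = [3, 6]

lane count: 256 div 32 = 8
22 elements at 8/iter → 3 passes, remainder 6 on the last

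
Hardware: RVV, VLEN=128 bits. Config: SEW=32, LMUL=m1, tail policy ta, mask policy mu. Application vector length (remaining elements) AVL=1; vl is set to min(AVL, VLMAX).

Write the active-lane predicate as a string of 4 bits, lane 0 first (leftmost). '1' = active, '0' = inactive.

lanes per group: 128·1/32 = 4
vl ← min(1, 4) = 1
bits (lane 0 leftmost): 1000

predicate = 1000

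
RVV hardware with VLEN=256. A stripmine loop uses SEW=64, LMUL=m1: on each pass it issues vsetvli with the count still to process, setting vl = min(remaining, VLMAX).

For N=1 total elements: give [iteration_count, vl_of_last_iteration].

[iterations, last_vl] = [1, 1]

lanes per group: 256·1/64 = 4
N=1: ⌈1/4⌉ = 1 iters; last vl = 1 − 0×4 = 1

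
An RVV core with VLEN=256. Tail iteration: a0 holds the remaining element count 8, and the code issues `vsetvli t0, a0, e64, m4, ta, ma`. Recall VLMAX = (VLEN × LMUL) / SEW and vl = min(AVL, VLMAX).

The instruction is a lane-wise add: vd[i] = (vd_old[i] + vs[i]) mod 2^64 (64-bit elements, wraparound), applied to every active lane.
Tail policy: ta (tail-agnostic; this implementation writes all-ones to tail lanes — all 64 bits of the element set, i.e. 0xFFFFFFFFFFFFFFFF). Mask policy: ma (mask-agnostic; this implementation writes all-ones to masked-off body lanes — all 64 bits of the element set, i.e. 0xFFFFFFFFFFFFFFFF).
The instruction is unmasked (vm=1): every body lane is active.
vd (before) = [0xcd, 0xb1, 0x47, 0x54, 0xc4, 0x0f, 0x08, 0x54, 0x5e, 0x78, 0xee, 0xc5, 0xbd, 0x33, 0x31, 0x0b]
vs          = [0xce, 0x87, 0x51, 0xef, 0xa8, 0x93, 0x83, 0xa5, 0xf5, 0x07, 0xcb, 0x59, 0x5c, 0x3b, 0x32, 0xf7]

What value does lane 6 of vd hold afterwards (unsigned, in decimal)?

VLMAX = VLEN×LMUL/SEW = 256×4/64 = 16
vl ← min(8, 16) = 8
[0] add(0xcd,0xce) = 0x19b
[1] add(0xb1,0x87) = 0x138
[2] add(0x47,0x51) = 0x98
[3] add(0x54,0xef) = 0x143
[4] add(0xc4,0xa8) = 0x16c
[5] add(0x0f,0x93) = 0xa2
[6] add(0x08,0x83) = 0x8b
[7] add(0x54,0xa5) = 0xf9
[8] tail/ones = 0xffffffffffffffff
[9] tail/ones = 0xffffffffffffffff
[10] tail/ones = 0xffffffffffffffff
[11] tail/ones = 0xffffffffffffffff
[12] tail/ones = 0xffffffffffffffff
[13] tail/ones = 0xffffffffffffffff
[14] tail/ones = 0xffffffffffffffff
[15] tail/ones = 0xffffffffffffffff

vd[6] = 139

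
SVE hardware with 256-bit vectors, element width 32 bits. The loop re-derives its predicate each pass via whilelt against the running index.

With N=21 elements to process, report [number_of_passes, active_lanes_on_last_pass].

[iterations, last_vl] = [3, 5]

lane count: 256 div 32 = 8
iterations = ceil(21/8) = 3; final-pass vl = 5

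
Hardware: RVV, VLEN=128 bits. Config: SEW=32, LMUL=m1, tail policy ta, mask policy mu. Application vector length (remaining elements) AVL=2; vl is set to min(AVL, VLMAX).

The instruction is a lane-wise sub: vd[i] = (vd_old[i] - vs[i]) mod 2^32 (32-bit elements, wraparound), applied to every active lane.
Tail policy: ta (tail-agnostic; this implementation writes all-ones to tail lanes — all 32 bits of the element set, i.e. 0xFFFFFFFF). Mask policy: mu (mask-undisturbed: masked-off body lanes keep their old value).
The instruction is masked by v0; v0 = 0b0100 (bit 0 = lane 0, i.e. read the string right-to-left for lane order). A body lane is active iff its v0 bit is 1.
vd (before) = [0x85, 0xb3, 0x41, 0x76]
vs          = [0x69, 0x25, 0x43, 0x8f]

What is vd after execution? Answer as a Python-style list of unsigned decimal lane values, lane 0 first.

lanes per group: 128·1/32 = 4
vl = min(AVL, VLMAX) = min(2, 4) = 2
  i=0: mask-off/keep → 133
  i=1: mask-off/keep → 179
  i=2: tail/ones → 4294967295
  i=3: tail/ones → 4294967295

vd = [133, 179, 4294967295, 4294967295]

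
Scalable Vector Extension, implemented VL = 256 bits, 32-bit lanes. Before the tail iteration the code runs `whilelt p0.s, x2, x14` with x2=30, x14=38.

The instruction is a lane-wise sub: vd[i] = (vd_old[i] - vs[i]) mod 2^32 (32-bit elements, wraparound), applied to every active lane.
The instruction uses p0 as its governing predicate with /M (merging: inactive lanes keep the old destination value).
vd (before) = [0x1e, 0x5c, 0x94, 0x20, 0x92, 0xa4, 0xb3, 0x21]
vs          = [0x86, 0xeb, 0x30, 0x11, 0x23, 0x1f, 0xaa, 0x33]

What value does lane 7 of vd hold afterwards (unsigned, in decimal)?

vd[7] = 4294967278

register lanes = 256/32 = 8
whilelt: lane j active iff 30+j < 38 → j < 8 → 8 active
vd[0] sub(0x1e,0x86) -> 0xffffff98
vd[1] sub(0x5c,0xeb) -> 0xffffff71
vd[2] sub(0x94,0x30) -> 0x64
vd[3] sub(0x20,0x11) -> 0x0f
vd[4] sub(0x92,0x23) -> 0x6f
vd[5] sub(0xa4,0x1f) -> 0x85
vd[6] sub(0xb3,0xaa) -> 0x09
vd[7] sub(0x21,0x33) -> 0xffffffee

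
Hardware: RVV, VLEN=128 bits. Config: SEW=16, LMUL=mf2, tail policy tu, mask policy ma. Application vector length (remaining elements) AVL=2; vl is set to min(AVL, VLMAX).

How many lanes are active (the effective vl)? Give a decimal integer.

vl = 2

VLMAX = (128 × 1/2) / 16 = 4 lanes
AVL=2 ≤ VLMAX=4, so vl = 2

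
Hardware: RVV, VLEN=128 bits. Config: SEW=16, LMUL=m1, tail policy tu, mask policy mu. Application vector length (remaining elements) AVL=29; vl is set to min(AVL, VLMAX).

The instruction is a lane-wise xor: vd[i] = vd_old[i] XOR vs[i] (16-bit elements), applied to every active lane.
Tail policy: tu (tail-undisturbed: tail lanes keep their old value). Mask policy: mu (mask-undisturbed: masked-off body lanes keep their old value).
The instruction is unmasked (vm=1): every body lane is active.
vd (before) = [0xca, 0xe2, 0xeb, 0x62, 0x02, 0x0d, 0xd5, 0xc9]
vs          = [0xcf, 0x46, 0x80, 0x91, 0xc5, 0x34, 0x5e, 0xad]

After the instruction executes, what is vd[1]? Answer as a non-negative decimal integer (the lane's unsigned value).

VLMAX = VLEN×LMUL/SEW = 128×1/16 = 8
vl ← min(29, 8) = 8
  i=0: xor(0xca,0xcf) → 5
  i=1: xor(0xe2,0x46) → 164
  i=2: xor(0xeb,0x80) → 107
  i=3: xor(0x62,0x91) → 243
  i=4: xor(0x02,0xc5) → 199
  i=5: xor(0x0d,0x34) → 57
  i=6: xor(0xd5,0x5e) → 139
  i=7: xor(0xc9,0xad) → 100

vd[1] = 164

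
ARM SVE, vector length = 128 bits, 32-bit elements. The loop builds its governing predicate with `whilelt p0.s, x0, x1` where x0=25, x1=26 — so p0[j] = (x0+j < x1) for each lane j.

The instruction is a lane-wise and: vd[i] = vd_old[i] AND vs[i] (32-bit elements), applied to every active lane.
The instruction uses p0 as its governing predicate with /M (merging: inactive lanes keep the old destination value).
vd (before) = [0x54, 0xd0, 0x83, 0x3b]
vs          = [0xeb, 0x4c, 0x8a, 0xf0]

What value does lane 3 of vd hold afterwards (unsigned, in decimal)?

vd[3] = 59

128-bit reg / 32-bit elem → 4 lanes
p0[j] = (25+j < 26); true for j=0..0 → 1 lanes set
  i=0: and(0x54,0xeb) → 64
  i=1: tail/keep → 208
  i=2: tail/keep → 131
  i=3: tail/keep → 59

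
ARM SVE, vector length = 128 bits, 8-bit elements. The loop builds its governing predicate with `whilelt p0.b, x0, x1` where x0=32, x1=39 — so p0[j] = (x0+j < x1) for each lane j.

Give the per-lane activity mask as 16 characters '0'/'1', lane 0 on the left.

predicate = 1111111000000000

128-bit reg / 8-bit elem → 16 lanes
active while 32+j < 39, i.e. j ∈ [0,7) capped at 16 ⇒ 7
bits (lane 0 leftmost): 1111111000000000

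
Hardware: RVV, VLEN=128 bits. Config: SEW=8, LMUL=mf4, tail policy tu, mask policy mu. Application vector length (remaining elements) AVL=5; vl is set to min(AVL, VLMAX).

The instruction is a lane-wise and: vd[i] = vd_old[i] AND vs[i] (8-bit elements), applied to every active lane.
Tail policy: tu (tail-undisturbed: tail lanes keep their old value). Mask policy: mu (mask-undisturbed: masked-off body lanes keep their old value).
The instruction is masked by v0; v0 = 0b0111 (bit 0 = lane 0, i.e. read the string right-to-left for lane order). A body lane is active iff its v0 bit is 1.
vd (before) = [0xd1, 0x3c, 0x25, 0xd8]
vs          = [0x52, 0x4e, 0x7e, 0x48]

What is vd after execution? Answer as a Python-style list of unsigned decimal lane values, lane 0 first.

lanes per group: 128·1/4/8 = 4
vl = min(AVL, VLMAX) = min(5, 4) = 4
lane  0: and(0xd1,0x52) ⇒ 0x50
lane  1: and(0x3c,0x4e) ⇒ 0x0c
lane  2: and(0x25,0x7e) ⇒ 0x24
lane  3: mask-off/keep ⇒ 0xd8

vd = [80, 12, 36, 216]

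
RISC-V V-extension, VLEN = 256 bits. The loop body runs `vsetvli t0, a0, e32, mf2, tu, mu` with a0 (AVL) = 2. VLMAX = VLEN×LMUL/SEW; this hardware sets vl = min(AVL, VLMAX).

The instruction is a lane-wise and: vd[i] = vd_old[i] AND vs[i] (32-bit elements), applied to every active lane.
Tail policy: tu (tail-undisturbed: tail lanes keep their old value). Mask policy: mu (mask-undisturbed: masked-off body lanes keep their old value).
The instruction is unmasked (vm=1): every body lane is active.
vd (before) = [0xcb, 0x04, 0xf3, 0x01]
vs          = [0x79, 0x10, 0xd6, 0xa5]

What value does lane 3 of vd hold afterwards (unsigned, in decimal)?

vd[3] = 1

lanes per group: 256·1/2/32 = 4
AVL=2 ≤ VLMAX=4, so vl = 2
[0] and(0xcb,0x79) = 0x49
[1] and(0x04,0x10) = 0x00
[2] tail/keep = 0xf3
[3] tail/keep = 0x01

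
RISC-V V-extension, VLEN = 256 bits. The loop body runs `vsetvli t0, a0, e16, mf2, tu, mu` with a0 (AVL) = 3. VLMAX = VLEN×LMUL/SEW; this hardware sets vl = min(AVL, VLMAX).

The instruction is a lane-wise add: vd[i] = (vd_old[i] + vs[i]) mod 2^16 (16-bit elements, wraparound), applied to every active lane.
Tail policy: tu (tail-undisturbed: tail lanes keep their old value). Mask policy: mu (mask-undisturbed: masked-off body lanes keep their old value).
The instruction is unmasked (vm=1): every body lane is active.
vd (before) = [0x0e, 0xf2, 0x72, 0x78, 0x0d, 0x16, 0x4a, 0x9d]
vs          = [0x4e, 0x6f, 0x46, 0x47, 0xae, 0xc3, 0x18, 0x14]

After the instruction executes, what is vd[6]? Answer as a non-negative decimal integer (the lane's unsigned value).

lanes per group: 256·1/2/16 = 8
vl ← min(3, 8) = 3
lane  0: add(0x0e,0x4e) ⇒ 0x5c
lane  1: add(0xf2,0x6f) ⇒ 0x161
lane  2: add(0x72,0x46) ⇒ 0xb8
lane  3: tail/keep ⇒ 0x78
lane  4: tail/keep ⇒ 0x0d
lane  5: tail/keep ⇒ 0x16
lane  6: tail/keep ⇒ 0x4a
lane  7: tail/keep ⇒ 0x9d

vd[6] = 74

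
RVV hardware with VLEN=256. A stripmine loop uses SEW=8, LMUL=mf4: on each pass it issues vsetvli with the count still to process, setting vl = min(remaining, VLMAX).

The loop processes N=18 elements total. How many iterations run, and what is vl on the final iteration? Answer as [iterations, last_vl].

[iterations, last_vl] = [3, 2]

VLMAX = VLEN×LMUL/SEW = 256×1/4/8 = 8
N=18: ⌈18/8⌉ = 3 iters; last vl = 18 − 2×8 = 2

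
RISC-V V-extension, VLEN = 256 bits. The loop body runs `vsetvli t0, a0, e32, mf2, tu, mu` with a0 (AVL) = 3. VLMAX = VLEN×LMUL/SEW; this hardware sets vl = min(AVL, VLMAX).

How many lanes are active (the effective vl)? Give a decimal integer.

vl = 3

lanes per group: 256·1/2/32 = 4
vl = min(AVL, VLMAX) = min(3, 4) = 3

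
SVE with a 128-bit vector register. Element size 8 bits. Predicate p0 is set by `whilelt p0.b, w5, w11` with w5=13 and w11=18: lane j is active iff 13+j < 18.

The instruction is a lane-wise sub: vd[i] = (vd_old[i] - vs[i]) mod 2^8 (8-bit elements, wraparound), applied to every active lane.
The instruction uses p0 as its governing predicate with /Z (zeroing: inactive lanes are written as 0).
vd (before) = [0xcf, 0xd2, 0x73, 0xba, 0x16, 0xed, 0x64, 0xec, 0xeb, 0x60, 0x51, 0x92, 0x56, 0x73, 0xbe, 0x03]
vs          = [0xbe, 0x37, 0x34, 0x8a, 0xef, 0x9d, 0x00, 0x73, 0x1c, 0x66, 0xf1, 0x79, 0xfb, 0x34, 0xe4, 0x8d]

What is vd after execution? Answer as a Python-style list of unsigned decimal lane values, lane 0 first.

lane count: 128 div 8 = 16
active while 13+j < 18, i.e. j ∈ [0,5) capped at 16 ⇒ 5
[0] sub(0xcf,0xbe) = 0x11
[1] sub(0xd2,0x37) = 0x9b
[2] sub(0x73,0x34) = 0x3f
[3] sub(0xba,0x8a) = 0x30
[4] sub(0x16,0xef) = 0x27
[5] tail/zero = 0x00
[6] tail/zero = 0x00
[7] tail/zero = 0x00
[8] tail/zero = 0x00
[9] tail/zero = 0x00
[10] tail/zero = 0x00
[11] tail/zero = 0x00
[12] tail/zero = 0x00
[13] tail/zero = 0x00
[14] tail/zero = 0x00
[15] tail/zero = 0x00

vd = [17, 155, 63, 48, 39, 0, 0, 0, 0, 0, 0, 0, 0, 0, 0, 0]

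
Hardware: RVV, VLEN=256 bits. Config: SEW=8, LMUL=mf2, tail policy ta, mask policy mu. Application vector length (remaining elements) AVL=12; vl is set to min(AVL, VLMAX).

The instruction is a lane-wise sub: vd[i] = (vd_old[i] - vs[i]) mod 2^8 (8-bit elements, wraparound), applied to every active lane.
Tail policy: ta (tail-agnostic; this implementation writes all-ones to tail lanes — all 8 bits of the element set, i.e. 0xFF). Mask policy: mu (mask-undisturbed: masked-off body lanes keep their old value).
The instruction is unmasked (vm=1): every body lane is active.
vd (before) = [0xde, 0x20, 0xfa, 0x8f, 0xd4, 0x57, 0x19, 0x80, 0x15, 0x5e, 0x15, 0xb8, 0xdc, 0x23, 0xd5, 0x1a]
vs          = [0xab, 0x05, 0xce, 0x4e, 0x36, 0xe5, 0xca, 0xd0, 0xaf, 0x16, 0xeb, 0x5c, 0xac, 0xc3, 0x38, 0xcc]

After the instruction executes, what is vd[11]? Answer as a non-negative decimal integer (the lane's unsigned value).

lanes per group: 256·1/2/8 = 16
vl ← min(12, 16) = 12
vd[0] sub(0xde,0xab) -> 0x33
vd[1] sub(0x20,0x05) -> 0x1b
vd[2] sub(0xfa,0xce) -> 0x2c
vd[3] sub(0x8f,0x4e) -> 0x41
vd[4] sub(0xd4,0x36) -> 0x9e
vd[5] sub(0x57,0xe5) -> 0x72
vd[6] sub(0x19,0xca) -> 0x4f
vd[7] sub(0x80,0xd0) -> 0xb0
vd[8] sub(0x15,0xaf) -> 0x66
vd[9] sub(0x5e,0x16) -> 0x48
vd[10] sub(0x15,0xeb) -> 0x2a
vd[11] sub(0xb8,0x5c) -> 0x5c
vd[12] tail/ones -> 0xff
vd[13] tail/ones -> 0xff
vd[14] tail/ones -> 0xff
vd[15] tail/ones -> 0xff

vd[11] = 92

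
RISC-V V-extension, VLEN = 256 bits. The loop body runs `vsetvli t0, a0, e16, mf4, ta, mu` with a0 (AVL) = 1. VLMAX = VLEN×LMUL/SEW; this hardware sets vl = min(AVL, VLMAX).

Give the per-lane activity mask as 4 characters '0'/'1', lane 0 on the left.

predicate = 1000

VLMAX = VLEN×LMUL/SEW = 256×1/4/16 = 4
vl ← min(1, 4) = 1
bits (lane 0 leftmost): 1000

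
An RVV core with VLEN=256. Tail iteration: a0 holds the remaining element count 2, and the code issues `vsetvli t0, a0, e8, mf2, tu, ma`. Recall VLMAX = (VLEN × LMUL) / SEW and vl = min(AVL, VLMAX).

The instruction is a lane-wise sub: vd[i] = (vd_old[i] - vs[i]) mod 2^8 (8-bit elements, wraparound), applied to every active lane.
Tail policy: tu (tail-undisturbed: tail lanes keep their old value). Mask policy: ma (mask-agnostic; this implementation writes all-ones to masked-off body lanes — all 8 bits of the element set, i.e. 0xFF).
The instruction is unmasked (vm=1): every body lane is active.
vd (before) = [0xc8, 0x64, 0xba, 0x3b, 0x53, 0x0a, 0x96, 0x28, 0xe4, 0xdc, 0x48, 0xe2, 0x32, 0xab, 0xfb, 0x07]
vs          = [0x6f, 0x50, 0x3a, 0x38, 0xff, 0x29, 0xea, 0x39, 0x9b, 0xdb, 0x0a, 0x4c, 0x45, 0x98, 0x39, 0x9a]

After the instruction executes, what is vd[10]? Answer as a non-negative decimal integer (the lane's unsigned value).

lanes per group: 256·1/2/8 = 16
AVL=2 ≤ VLMAX=16, so vl = 2
vd[0] sub(0xc8,0x6f) -> 0x59
vd[1] sub(0x64,0x50) -> 0x14
vd[2] tail/keep -> 0xba
vd[3] tail/keep -> 0x3b
vd[4] tail/keep -> 0x53
vd[5] tail/keep -> 0x0a
vd[6] tail/keep -> 0x96
vd[7] tail/keep -> 0x28
vd[8] tail/keep -> 0xe4
vd[9] tail/keep -> 0xdc
vd[10] tail/keep -> 0x48
vd[11] tail/keep -> 0xe2
vd[12] tail/keep -> 0x32
vd[13] tail/keep -> 0xab
vd[14] tail/keep -> 0xfb
vd[15] tail/keep -> 0x07

vd[10] = 72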